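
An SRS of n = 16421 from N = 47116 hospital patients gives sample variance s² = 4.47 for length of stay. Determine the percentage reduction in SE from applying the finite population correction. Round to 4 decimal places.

19.2859

f = n/N = 16421/47116 = 0.34852279.
SE_no-fpc = √(s²/n) = 0.016498861; SE_fpc = √((1−f)s²/n) = 0.013316913.
Ratio = √(1−f) = 0.80714138. Reduction = 100·(1 − 0.80714138) = 19.2859%.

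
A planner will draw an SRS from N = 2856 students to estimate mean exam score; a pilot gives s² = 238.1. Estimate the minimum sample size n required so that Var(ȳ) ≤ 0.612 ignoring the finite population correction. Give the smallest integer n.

390

Without fpc, n₀ = s²/D = 238.1/0.612 = 389.0523.
Rounding up, n = 390.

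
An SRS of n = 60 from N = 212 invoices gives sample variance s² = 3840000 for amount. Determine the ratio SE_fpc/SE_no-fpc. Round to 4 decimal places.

f = n/N = 60/212 = 0.28301887.
SE_no-fpc = √(s²/n) = 252.98221; SE_fpc = √((1−f)s²/n) = 214.21203.
Ratio = √(1−f) = 0.84674738.

0.8467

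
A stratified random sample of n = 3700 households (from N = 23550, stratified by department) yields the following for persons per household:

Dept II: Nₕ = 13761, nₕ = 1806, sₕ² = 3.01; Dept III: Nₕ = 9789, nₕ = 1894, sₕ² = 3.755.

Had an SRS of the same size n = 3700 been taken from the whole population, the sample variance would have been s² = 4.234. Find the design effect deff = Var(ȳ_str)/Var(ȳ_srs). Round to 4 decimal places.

Var(ȳ_str) = Σ Wₕ²(1−fₕ)sₕ²/nₕ with Wₕ = Nₕ/23550:
  Dept II: (13761/23550)²·(1−1806/13761)·3.01/1806 = 4.9438638 × 10^-4
  Dept III: (9789/23550)²·(1−1894/9789)·3.755/1894 = 2.762731 × 10^-4
  → Var(ȳ_str) = 7.7065948 × 10^-4.
Var(ȳ_srs) = (1 − 3700/23550)·4.234/3700 = 9.6453664 × 10^-4.
deff = (7.7065948 × 10^-4) / (9.6453664 × 10^-4) = 0.7990.

0.7990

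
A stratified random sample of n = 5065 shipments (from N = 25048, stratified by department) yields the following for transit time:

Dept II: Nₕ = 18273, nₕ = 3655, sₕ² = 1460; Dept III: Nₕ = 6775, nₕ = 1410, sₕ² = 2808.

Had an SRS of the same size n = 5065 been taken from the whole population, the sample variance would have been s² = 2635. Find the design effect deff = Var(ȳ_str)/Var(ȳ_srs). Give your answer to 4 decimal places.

0.6877

Var(ȳ_str) = Σ Wₕ²(1−fₕ)sₕ²/nₕ with Wₕ = Nₕ/25048:
  Dept II: (18273/25048)²·(1−3655/18273)·1460/3655 = 0.17006587
  Dept III: (6775/25048)²·(1−1410/6775)·2808/1410 = 0.11537479
  → Var(ȳ_str) = 0.28544066.
Var(ȳ_srs) = (1 − 5065/25048)·2635/5065 = 0.4150389.
deff = 0.28544066 / 0.4150389 = 0.6877.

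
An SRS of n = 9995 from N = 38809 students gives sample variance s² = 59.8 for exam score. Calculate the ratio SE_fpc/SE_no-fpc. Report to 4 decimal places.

f = n/N = 9995/38809 = 0.25754335.
SE_no-fpc = √(s²/n) = 0.0773498; SE_fpc = √((1−f)s²/n) = 0.06664917.
Ratio = √(1−f) = 0.86165924.

0.8617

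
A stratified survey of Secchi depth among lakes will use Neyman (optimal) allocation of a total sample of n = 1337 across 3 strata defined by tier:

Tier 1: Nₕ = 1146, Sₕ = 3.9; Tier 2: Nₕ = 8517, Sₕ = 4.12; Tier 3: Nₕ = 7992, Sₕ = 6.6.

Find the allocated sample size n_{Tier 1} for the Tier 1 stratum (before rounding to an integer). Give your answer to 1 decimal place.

64.7

Neyman allocation: nₕ = n·NₕSₕ / Σⱼ NⱼSⱼ.
Σ NⱼSⱼ = 1146·3.9 + 8517·4.12 + 7992·6.6 = 92306.64.
n_{Tier 1} = 1337·1146·3.9 / 92306.64 = 64.7.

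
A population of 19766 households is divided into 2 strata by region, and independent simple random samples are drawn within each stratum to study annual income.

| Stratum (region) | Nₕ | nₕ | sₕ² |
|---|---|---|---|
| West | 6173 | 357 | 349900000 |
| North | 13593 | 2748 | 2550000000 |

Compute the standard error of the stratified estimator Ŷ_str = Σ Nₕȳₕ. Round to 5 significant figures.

Var(Ŷ_str) = Σₕ Nₕ²(1 − fₕ)sₕ²/nₕ.
West: 6173²·(1 − 357/6173)·349900000/357 = 3.5188147 × 10^13.
North: 13593²·(1 − 2748/13593)·2550000000/2748 = 1.367944 × 10^14.
Sum = 1.7198255 × 10^14.
SE = √(1.7198255 × 10^14) = 1.3114 × 10^7.

1.3114 × 10^7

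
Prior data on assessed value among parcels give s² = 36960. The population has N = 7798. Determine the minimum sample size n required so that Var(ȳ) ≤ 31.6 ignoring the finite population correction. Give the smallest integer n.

1170

Without fpc, n₀ = s²/D = 36960/31.6 = 1169.6203.
Rounding up, n = 1170.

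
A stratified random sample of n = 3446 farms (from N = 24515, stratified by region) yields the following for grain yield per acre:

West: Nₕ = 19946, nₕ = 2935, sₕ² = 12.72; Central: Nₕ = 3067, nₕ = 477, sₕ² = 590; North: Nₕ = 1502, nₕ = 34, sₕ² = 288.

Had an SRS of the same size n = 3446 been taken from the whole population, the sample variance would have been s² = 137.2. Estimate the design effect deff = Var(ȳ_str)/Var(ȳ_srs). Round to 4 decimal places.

Var(ȳ_str) = Σ Wₕ²(1−fₕ)sₕ²/nₕ with Wₕ = Nₕ/24515:
  West: (19946/24515)²·(1−2935/19946)·12.72/2935 = 0.0024468135
  Central: (3067/24515)²·(1−477/3067)·590/477 = 0.016348706
  North: (1502/24515)²·(1−34/1502)·288/34 = 0.031077478
  → Var(ȳ_str) = 0.049872998.
Var(ȳ_srs) = (1 − 3446/24515)·137.2/3446 = 0.034217704.
deff = 0.049872998 / 0.034217704 = 1.4575.

1.4575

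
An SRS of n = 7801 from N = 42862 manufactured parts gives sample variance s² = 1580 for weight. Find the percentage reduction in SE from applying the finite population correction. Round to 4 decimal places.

f = n/N = 7801/42862 = 0.18200271.
SE_no-fpc = √(s²/n) = 0.45004237; SE_fpc = √((1−f)s²/n) = 0.40703273.
Ratio = √(1−f) = 0.90443203. Reduction = 100·(1 − 0.90443203) = 9.5568%.

9.5568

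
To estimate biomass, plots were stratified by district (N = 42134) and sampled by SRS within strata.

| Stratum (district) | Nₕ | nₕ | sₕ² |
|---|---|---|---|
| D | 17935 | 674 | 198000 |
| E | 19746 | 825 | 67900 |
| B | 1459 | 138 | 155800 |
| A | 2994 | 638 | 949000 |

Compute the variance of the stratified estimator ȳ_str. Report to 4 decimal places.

Var(ȳ_str) = Σₕ Wₕ²(1 − fₕ)sₕ²/nₕ with Wₕ = Nₕ/N, N = 42134.
D: Wₕ = 0.42566573; term = 0.42566573²·(1 − 0.03758015)·198000/674 = 51.227982.
E: Wₕ = 0.46864765; term = 0.46864765²·(1 − 0.04178061)·67900/825 = 17.321028.
B: Wₕ = 0.03462762; term = 0.03462762²·(1 − 0.09458533)·155800/138 = 1.2256913.
A: Wₕ = 0.07105900; term = 0.07105900²·(1 − 0.21309285)·949000/638 = 5.9102688.
Sum = 75.68497.

75.6850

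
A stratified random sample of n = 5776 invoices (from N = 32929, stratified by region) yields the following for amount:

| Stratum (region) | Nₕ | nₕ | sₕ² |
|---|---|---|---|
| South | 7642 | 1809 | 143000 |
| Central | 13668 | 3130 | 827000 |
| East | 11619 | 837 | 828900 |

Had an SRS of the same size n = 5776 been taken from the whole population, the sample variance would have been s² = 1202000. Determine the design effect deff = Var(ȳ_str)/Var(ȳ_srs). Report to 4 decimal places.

0.8902

Var(ȳ_str) = Σ Wₕ²(1−fₕ)sₕ²/nₕ with Wₕ = Nₕ/32929:
  South: (7642/32929)²·(1−1809/7642)·143000/1809 = 3.249671
  Central: (13668/32929)²·(1−3130/13668)·827000/3130 = 35.096778
  East: (11619/32929)²·(1−837/11619)·828900/837 = 114.41624
  → Var(ȳ_str) = 152.76269.
Var(ȳ_srs) = (1 − 5776/32929)·1202000/5776 = 171.59971.
deff = 152.76269 / 171.59971 = 0.8902.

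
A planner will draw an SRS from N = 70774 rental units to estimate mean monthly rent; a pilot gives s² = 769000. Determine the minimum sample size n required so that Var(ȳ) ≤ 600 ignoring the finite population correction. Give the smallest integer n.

Without fpc, n₀ = s²/D = 769000/600 = 1281.6667.
Rounding up, n = 1282.

1282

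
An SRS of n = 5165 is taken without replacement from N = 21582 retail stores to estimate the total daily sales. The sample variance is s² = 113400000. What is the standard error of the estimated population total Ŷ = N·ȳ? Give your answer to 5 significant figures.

Var(Ŷ) = N²·Var(ȳ) = N²·(1 − n/N)·s²/n.
f = 5165/21582 = 0.23931980; Var(ȳ) = 0.76068020·113400000/5165 = 16701.091.
Var(Ŷ) = 21582² · 16701.091 = 7.7790797 × 10^12.
SE(Ŷ) = √(7.7790797 × 10^12) = 2.7891 × 10^6.

2.7891 × 10^6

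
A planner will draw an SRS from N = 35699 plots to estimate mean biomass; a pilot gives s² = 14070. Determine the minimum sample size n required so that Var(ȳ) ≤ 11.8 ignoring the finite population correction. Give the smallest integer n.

Without fpc, n₀ = s²/D = 14070/11.8 = 1192.3729.
Rounding up, n = 1193.

1193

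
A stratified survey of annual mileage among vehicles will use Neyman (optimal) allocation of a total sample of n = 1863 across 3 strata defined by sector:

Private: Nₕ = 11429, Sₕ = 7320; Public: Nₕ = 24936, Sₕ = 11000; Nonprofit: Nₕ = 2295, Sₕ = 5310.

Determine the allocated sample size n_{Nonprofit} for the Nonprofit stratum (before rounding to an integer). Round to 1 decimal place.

Neyman allocation: nₕ = n·NₕSₕ / Σⱼ NⱼSⱼ.
Σ NⱼSⱼ = 11429·7320 + 24936·11000 + 2295·5310 = 3.7014273 × 10^8.
n_{Nonprofit} = 1863·2295·5310 / (3.7014273 × 10^8) = 61.3.

61.3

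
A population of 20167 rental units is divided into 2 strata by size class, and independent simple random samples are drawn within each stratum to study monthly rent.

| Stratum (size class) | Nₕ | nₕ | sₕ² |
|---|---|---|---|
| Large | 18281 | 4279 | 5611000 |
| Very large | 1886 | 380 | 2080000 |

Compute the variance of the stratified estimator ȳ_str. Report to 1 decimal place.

863.5

Var(ȳ_str) = Σₕ Wₕ²(1 − fₕ)sₕ²/nₕ with Wₕ = Nₕ/N, N = 20167.
Large: Wₕ = 0.90648088; term = 0.90648088²·(1 − 0.23406816)·5611000/4279 = 825.28777.
Very large: Wₕ = 0.09351912; term = 0.09351912²·(1 − 0.20148462)·2080000/380 = 38.226435.
Sum = 863.51421.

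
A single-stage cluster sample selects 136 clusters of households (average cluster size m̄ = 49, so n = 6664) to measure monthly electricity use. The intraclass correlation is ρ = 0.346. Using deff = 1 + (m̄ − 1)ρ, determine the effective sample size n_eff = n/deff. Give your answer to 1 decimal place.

deff = 1 + (49 − 1)·0.346 = 1 + 16.608 = 17.608.
n_eff = 6664 / 17.608 = 378.5.

378.5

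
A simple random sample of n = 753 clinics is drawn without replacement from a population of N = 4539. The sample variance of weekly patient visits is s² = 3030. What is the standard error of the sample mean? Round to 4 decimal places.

1.8320

Under SRS without replacement, Var(ȳ) = (1 − f)·s²/n with f = n/N = 753/4539 = 0.16589557.
Var(ȳ) = (1 − 0.16589557)·3030/753 = 0.83410443·4.0239044 = 3.3563565.
SE(ȳ) = √(3.3563565) = 1.8320.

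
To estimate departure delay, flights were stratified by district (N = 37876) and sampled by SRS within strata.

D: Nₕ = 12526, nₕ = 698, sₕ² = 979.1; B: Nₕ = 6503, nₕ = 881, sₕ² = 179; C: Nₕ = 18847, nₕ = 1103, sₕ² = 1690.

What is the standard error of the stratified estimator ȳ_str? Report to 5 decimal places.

Var(ȳ_str) = Σₕ Wₕ²(1 − fₕ)sₕ²/nₕ with Wₕ = Nₕ/N, N = 37876.
D: Wₕ = 0.33071074; term = 0.33071074²·(1 − 0.05572409)·979.1/698 = 0.14486622.
B: Wₕ = 0.17169184; term = 0.17169184²·(1 − 0.13547593)·179/881 = 0.0051778981.
C: Wₕ = 0.49759742; term = 0.49759742²·(1 − 0.05852390)·1690/1103 = 0.35717145.
Sum = 0.50721557.
SE = √(0.50721557) = 0.71219.

0.71219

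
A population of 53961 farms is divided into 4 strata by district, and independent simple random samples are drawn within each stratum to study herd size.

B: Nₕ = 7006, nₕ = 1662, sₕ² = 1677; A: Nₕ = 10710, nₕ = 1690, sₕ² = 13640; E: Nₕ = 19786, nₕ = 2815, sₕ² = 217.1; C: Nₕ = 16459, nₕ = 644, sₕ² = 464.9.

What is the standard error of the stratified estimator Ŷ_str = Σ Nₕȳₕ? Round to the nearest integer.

Var(Ŷ_str) = Σₕ Nₕ²(1 − fₕ)sₕ²/nₕ.
B: 7006²·(1 − 1662/7006)·1677/1662 = 3.7777971 × 10^7.
A: 10710²·(1 − 1690/10710)·13640/1690 = 7.7969307 × 10^8.
E: 19786²·(1 − 2815/19786)·217.1/2815 = 2.5896845 × 10^7.
C: 16459²·(1 − 644/16459)·464.9/644 = 1.8790845 × 10^8.
Sum = 1.0312763 × 10^9.
SE = √(1.0312763 × 10^9) = 32113.

32113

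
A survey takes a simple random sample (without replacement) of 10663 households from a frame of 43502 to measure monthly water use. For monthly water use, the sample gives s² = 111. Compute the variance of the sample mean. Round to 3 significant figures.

0.00786

Under SRS without replacement, Var(ȳ) = (1 − f)·s²/n with f = n/N = 10663/43502 = 0.24511517.
Var(ȳ) = (1 − 0.24511517)·111/10663 = 0.75488483·0.010409828 = 0.0078582216.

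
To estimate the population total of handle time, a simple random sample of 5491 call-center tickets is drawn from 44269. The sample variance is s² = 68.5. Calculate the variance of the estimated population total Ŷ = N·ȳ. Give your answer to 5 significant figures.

2.1415 × 10^7

Var(Ŷ) = N²·Var(ȳ) = N²·(1 − n/N)·s²/n.
f = 5491/44269 = 0.12403714; Var(ȳ) = 0.87596286·68.5/5491 = 0.010927601.
Var(Ŷ) = 44269² · 0.010927601 = 2.1415304 × 10^7.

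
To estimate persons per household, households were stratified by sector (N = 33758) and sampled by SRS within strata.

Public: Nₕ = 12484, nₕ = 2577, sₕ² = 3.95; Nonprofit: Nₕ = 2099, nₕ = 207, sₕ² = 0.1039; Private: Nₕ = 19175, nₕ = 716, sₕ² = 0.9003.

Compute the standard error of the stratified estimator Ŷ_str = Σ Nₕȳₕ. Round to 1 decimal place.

Var(Ŷ_str) = Σₕ Nₕ²(1 − fₕ)sₕ²/nₕ.
Public: 12484²·(1 − 2577/12484)·3.95/2577 = 189573.92.
Nonprofit: 2099²·(1 − 207/2099)·0.1039/207 = 1993.328.
Private: 19175²·(1 − 716/19175)·0.9003/716 = 445059.19.
Sum = 636626.44.
SE = √(636626.44) = 797.9.

797.9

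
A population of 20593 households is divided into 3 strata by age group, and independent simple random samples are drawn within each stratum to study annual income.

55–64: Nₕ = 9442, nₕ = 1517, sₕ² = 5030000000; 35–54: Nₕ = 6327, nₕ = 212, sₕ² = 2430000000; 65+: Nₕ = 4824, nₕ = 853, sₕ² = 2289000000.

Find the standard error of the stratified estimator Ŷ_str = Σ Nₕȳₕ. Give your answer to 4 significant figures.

Var(Ŷ_str) = Σₕ Nₕ²(1 − fₕ)sₕ²/nₕ.
55–64: 9442²·(1 − 1517/9442)·5030000000/1517 = 2.481108 × 10^14.
35–54: 6327²·(1 − 212/6327)·2430000000/212 = 4.4347047 × 10^14.
65+: 4824²·(1 − 853/4824)·2289000000/853 = 5.1404832 × 10^13.
Sum = 7.429861 × 10^14.
SE = √(7.429861 × 10^14) = 2.726 × 10^7.

2.726 × 10^7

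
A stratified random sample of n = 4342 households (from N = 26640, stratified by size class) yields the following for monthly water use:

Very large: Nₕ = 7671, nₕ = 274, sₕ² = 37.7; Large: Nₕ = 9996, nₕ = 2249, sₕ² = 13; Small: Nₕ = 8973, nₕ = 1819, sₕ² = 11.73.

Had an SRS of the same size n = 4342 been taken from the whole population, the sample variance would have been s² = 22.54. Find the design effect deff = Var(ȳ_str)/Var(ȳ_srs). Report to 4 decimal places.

2.8112

Var(ȳ_str) = Σ Wₕ²(1−fₕ)sₕ²/nₕ with Wₕ = Nₕ/26640:
  Very large: (7671/26640)²·(1−274/7671)·37.7/274 = 0.011000944
  Large: (9996/26640)²·(1−2249/9996)·13/2249 = 6.3073257 × 10^-4
  Small: (8973/26640)²·(1−1819/8973)·11.73/1819 = 5.8328858 × 10^-4
  → Var(ȳ_str) = 0.012214965.
Var(ȳ_srs) = (1 − 4342/26640)·22.54/4342 = 0.0043450601.
deff = 0.012214965 / 0.0043450601 = 2.8112.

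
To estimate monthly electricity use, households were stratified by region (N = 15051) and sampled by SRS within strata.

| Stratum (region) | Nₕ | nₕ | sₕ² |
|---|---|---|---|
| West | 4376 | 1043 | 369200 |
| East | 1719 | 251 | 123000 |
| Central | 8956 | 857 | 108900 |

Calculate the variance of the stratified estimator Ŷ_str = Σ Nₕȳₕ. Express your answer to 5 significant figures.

1.5617 × 10^10

Var(Ŷ_str) = Σₕ Nₕ²(1 − fₕ)sₕ²/nₕ.
West: 4376²·(1 − 1043/4376)·369200/1043 = 5.162856 × 10^9.
East: 1719²·(1 − 251/1719)·123000/251 = 1.2366116 × 10^9.
Central: 8956²·(1 − 857/8956)·108900/857 = 9.2170627 × 10^9.
Sum = 1.561653 × 10^10.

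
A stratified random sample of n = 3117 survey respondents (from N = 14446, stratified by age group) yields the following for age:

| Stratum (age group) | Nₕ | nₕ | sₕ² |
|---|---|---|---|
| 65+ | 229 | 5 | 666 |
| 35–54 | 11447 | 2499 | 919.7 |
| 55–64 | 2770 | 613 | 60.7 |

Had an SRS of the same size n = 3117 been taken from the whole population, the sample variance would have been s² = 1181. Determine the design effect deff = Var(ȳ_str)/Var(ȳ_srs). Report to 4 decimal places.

0.7276

Var(ȳ_str) = Σ Wₕ²(1−fₕ)sₕ²/nₕ with Wₕ = Nₕ/14446:
  65+: (229/14446)²·(1−5/229)·666/5 = 0.032741043
  35–54: (11447/14446)²·(1−2499/11447)·919.7/2499 = 0.18063519
  55–64: (2770/14446)²·(1−613/2770)·60.7/613 = 0.0028350643
  → Var(ȳ_str) = 0.2162113.
Var(ȳ_srs) = (1 − 3117/14446)·1181/3117 = 0.29713722.
deff = 0.2162113 / 0.29713722 = 0.7276.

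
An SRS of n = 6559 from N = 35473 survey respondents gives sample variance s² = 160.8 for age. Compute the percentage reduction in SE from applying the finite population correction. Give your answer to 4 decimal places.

f = n/N = 6559/35473 = 0.18490119.
SE_no-fpc = √(s²/n) = 0.15657564; SE_fpc = √((1−f)s²/n) = 0.14136091.
Ratio = √(1−f) = 0.90282823. Reduction = 100·(1 − 0.90282823) = 9.7172%.

9.7172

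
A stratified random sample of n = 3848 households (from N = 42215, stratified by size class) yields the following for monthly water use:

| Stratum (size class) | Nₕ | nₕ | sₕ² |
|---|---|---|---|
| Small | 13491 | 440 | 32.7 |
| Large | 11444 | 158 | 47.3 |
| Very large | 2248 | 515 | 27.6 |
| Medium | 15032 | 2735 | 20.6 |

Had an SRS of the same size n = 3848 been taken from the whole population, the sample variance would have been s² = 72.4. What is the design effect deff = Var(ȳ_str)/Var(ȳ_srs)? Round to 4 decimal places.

Var(ȳ_str) = Σ Wₕ²(1−fₕ)sₕ²/nₕ with Wₕ = Nₕ/42215:
  Small: (13491/42215)²·(1−440/13491)·32.7/440 = 0.0073425924
  Large: (11444/42215)²·(1−158/11444)·47.3/158 = 0.021696434
  Very large: (2248/42215)²·(1−515/2248)·27.6/515 = 1.1715562 × 10^-4
  Medium: (15032/42215)²·(1−2735/15032)·20.6/2735 = 7.8125398 × 10^-4
  → Var(ȳ_str) = 0.029937436.
Var(ȳ_srs) = (1 − 3848/42215)·72.4/3848 = 0.017099939.
deff = 0.029937436 / 0.017099939 = 1.7507.

1.7507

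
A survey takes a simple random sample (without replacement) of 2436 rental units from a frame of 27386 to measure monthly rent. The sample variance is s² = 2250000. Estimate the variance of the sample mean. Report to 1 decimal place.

Under SRS without replacement, Var(ȳ) = (1 − f)·s²/n with f = n/N = 2436/27386 = 0.08895056.
Var(ȳ) = (1 − 0.08895056)·2250000/2436 = 0.91104944·923.64532 = 841.48655.

841.5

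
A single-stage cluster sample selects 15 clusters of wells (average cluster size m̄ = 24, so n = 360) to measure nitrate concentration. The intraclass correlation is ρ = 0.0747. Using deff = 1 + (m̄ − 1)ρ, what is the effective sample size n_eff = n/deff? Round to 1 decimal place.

132.4

deff = 1 + (24 − 1)·0.0747 = 1 + 1.7181 = 2.7181.
n_eff = 360 / 2.7181 = 132.4.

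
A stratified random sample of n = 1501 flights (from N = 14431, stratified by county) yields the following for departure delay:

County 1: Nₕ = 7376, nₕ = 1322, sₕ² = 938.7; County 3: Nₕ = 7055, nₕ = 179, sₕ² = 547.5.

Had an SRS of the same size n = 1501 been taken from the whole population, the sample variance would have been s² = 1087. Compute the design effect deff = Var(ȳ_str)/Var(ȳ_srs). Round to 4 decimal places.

Var(ȳ_str) = Σ Wₕ²(1−fₕ)sₕ²/nₕ with Wₕ = Nₕ/14431:
  County 1: (7376/14431)²·(1−1322/7376)·938.7/1322 = 0.15225299
  County 3: (7055/14431)²·(1−179/7055)·547.5/179 = 0.71247745
  → Var(ȳ_str) = 0.86473044.
Var(ȳ_srs) = (1 − 1501/14431)·1087/1501 = 0.64885992.
deff = 0.86473044 / 0.64885992 = 1.3327.

1.3327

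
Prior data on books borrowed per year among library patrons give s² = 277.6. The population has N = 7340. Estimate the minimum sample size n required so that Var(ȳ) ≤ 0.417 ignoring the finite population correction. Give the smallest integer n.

Without fpc, n₀ = s²/D = 277.6/0.417 = 665.7074.
Rounding up, n = 666.

666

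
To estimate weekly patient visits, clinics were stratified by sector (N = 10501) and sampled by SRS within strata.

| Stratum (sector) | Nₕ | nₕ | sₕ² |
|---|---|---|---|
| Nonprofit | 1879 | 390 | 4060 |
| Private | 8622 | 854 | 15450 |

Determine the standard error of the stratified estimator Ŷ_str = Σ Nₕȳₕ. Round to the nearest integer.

Var(Ŷ_str) = Σₕ Nₕ²(1 − fₕ)sₕ²/nₕ.
Nonprofit: 1879²·(1 − 390/1879)·4060/390 = 2.9126138 × 10^7.
Private: 8622²·(1 − 854/8622)·15450/854 = 1.2116797 × 10^9.
Sum = 1.2408058 × 10^9.
SE = √(1.2408058 × 10^9) = 35225.

35225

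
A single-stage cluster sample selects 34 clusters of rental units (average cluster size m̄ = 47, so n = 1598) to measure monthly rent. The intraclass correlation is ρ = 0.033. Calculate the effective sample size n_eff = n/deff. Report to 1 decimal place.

634.6

deff = 1 + (47 − 1)·0.033 = 1 + 1.518 = 2.518.
n_eff = 1598 / 2.518 = 634.6.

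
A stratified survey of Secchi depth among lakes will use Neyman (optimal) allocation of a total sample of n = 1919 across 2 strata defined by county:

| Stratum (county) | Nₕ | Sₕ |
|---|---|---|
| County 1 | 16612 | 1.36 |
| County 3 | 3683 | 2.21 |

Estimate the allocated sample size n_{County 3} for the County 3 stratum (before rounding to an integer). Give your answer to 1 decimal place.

508.3

Neyman allocation: nₕ = n·NₕSₕ / Σⱼ NⱼSⱼ.
Σ NⱼSⱼ = 16612·1.36 + 3683·2.21 = 30731.75.
n_{County 3} = 1919·3683·2.21 / 30731.75 = 508.3.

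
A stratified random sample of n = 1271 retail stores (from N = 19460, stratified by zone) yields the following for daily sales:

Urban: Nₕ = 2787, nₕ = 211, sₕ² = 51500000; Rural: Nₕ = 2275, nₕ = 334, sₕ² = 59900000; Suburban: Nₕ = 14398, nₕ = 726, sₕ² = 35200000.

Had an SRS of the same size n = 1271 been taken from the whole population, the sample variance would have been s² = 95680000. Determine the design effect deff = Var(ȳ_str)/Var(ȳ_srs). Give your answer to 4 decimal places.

0.4537

Var(ȳ_str) = Σ Wₕ²(1−fₕ)sₕ²/nₕ with Wₕ = Nₕ/19460:
  Urban: (2787/19460)²·(1−211/2787)·51500000/211 = 4627.239
  Rural: (2275/19460)²·(1−334/2275)·59900000/334 = 2091.2291
  Suburban: (14398/19460)²·(1−726/14398)·35200000/726 = 25203.136
  → Var(ȳ_str) = 31921.604.
Var(ȳ_srs) = (1 − 1271/19460)·95680000/1271 = 70362.555.
deff = 31921.604 / 70362.555 = 0.4537.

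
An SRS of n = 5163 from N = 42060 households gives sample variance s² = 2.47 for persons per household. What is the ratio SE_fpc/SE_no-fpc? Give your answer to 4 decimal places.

0.9366

f = n/N = 5163/42060 = 0.12275321.
SE_no-fpc = √(s²/n) = 0.021872449; SE_fpc = √((1−f)s²/n) = 0.020486054.
Ratio = √(1−f) = 0.93661454.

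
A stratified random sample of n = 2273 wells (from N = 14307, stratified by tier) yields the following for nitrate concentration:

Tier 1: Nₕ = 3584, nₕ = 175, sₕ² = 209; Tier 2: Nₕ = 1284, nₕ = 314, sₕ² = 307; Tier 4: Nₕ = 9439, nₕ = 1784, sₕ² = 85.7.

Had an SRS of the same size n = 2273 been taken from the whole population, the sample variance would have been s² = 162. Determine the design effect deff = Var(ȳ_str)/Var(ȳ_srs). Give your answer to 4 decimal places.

Var(ȳ_str) = Σ Wₕ²(1−fₕ)sₕ²/nₕ with Wₕ = Nₕ/14307:
  Tier 1: (3584/14307)²·(1−175/3584)·209/175 = 0.071286302
  Tier 2: (1284/14307)²·(1−314/1284)·307/314 = 0.0059490598
  Tier 4: (9439/14307)²·(1−1784/9439)·85.7/1784 = 0.016957429
  → Var(ȳ_str) = 0.094192791.
Var(ȳ_srs) = (1 − 2273/14307)·162/2273 = 0.059948319.
deff = 0.094192791 / 0.059948319 = 1.5712.

1.5712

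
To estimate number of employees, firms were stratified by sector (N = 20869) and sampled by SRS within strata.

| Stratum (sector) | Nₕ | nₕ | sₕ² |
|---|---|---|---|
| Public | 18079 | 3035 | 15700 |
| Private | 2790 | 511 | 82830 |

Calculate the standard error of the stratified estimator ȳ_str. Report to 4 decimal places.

Var(ȳ_str) = Σₕ Wₕ²(1 − fₕ)sₕ²/nₕ with Wₕ = Nₕ/N, N = 20869.
Public: Wₕ = 0.86630888; term = 0.86630888²·(1 − 0.16787433)·15700/3035 = 3.2305421.
Private: Wₕ = 0.13369112; term = 0.13369112²·(1 − 0.18315412)·82830/511 = 2.36653.
Sum = 5.5970721.
SE = √(5.5970721) = 2.3658.

2.3658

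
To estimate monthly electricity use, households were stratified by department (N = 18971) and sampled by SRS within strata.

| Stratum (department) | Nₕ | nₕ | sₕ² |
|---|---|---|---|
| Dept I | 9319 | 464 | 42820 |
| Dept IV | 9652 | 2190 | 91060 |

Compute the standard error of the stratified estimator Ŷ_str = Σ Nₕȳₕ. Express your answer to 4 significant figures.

Var(Ŷ_str) = Σₕ Nₕ²(1 − fₕ)sₕ²/nₕ.
Dept I: 9319²·(1 − 464/9319)·42820/464 = 7.615292 × 10^9.
Dept IV: 9652²·(1 − 2190/9652)·91060/2190 = 2.9947191 × 10^9.
Sum = 1.0610011 × 10^10.
SE = √(1.0610011 × 10^10) = 103000.

103000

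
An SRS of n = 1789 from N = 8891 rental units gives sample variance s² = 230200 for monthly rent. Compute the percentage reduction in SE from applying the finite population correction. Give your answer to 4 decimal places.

10.6252

f = n/N = 1789/8891 = 0.20121471.
SE_no-fpc = √(s²/n) = 11.343511; SE_fpc = √((1−f)s²/n) = 10.138239.
Ratio = √(1−f) = 0.89374789. Reduction = 100·(1 − 0.89374789) = 10.6252%.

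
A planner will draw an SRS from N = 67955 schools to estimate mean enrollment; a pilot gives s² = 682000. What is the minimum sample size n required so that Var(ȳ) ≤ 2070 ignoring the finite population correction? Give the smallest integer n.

330

Without fpc, n₀ = s²/D = 682000/2070 = 329.4686.
Rounding up, n = 330.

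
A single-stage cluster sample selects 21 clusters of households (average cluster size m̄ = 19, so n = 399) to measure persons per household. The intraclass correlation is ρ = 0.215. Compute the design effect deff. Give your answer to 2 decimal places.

4.87

deff = 1 + (19 − 1)·0.215 = 1 + 3.87 = 4.87.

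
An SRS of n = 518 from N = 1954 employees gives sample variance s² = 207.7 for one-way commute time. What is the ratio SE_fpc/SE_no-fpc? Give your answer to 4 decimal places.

0.8573

f = n/N = 518/1954 = 0.26509724.
SE_no-fpc = √(s²/n) = 0.63321817; SE_fpc = √((1−f)s²/n) = 0.54283558.
Ratio = √(1−f) = 0.85726470.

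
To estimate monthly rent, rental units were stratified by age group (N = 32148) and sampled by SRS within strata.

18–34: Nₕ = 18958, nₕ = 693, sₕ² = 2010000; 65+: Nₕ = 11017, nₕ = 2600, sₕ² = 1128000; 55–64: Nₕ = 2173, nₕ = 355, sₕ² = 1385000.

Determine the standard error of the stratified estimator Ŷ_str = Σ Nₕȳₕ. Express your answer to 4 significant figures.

Var(Ŷ_str) = Σₕ Nₕ²(1 − fₕ)sₕ²/nₕ.
18–34: 18958²·(1 − 693/18958)·2010000/693 = 1.0043267 × 10^12.
65+: 11017²·(1 − 2600/11017)·1128000/2600 = 4.0230592 × 10^10.
55–64: 2173²·(1 − 355/2173)·1385000/355 = 1.5412569 × 10^10.
Sum = 1.0599699 × 10^12.
SE = √(1.0599699 × 10^12) = 1.030 × 10^6.

1.030 × 10^6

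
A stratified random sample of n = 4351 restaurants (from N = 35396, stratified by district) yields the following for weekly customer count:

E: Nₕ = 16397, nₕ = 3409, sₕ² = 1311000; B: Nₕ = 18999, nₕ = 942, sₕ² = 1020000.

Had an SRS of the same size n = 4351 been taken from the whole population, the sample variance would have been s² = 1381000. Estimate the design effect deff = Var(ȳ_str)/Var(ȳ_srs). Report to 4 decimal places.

1.2999

Var(ȳ_str) = Σ Wₕ²(1−fₕ)sₕ²/nₕ with Wₕ = Nₕ/35396:
  E: (16397/35396)²·(1−3409/16397)·1311000/3409 = 65.369324
  B: (18999/35396)²·(1−942/18999)·1020000/942 = 296.49491
  → Var(ȳ_str) = 361.86423.
Var(ȳ_srs) = (1 − 4351/35396)·1381000/4351 = 278.38259.
deff = 361.86423 / 278.38259 = 1.2999.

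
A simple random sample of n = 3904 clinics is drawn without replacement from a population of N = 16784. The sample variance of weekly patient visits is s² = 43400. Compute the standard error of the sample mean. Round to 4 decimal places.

2.9208

Under SRS without replacement, Var(ȳ) = (1 − f)·s²/n with f = n/N = 3904/16784 = 0.23260248.
Var(ȳ) = (1 − 0.23260248)·43400/3904 = 0.76739752·11.116803 = 8.5310073.
SE(ȳ) = √(8.5310073) = 2.9208.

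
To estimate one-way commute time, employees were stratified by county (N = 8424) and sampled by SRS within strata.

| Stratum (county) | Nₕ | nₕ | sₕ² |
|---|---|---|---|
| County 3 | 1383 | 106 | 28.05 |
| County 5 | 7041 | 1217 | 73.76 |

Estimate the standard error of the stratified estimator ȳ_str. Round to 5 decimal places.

Var(ȳ_str) = Σₕ Wₕ²(1 − fₕ)sₕ²/nₕ with Wₕ = Nₕ/N, N = 8424.
County 3: Wₕ = 0.16417379; term = 0.16417379²·(1 − 0.07664497)·28.05/106 = 0.0065857215.
County 5: Wₕ = 0.83582621; term = 0.83582621²·(1 − 0.17284477)·73.76/1217 = 0.035022676.
Sum = 0.041608398.
SE = √(0.041608398) = 0.20398.

0.20398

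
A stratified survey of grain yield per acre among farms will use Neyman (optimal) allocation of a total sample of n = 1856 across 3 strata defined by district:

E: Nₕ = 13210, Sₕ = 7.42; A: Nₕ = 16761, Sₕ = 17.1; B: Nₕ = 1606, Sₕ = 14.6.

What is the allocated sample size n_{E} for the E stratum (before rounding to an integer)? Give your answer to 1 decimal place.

445.8

Neyman allocation: nₕ = n·NₕSₕ / Σⱼ NⱼSⱼ.
Σ NⱼSⱼ = 13210·7.42 + 16761·17.1 + 1606·14.6 = 408078.9.
n_{E} = 1856·13210·7.42 / 408078.9 = 445.8.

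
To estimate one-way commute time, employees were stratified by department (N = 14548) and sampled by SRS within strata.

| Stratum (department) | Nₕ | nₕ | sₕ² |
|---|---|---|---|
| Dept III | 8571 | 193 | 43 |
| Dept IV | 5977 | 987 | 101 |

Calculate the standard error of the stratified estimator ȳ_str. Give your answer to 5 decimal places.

0.30002

Var(ȳ_str) = Σₕ Wₕ²(1 − fₕ)sₕ²/nₕ with Wₕ = Nₕ/N, N = 14548.
Dept III: Wₕ = 0.58915315; term = 0.58915315²·(1 − 0.02251779)·43/193 = 0.0755921.
Dept IV: Wₕ = 0.41084685; term = 0.41084685²·(1 − 0.16513301)·101/987 = 0.014420537.
Sum = 0.090012637.
SE = √(0.090012637) = 0.30002.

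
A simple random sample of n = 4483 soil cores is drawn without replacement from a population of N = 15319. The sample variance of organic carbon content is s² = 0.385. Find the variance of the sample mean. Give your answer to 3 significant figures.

Under SRS without replacement, Var(ȳ) = (1 − f)·s²/n with f = n/N = 4483/15319 = 0.29264312.
Var(ȳ) = (1 − 0.29264312)·0.385/4483 = 0.70735688·8.5879991 × 10^-5 = 6.0747802 × 10^-5.

6.07 × 10^-5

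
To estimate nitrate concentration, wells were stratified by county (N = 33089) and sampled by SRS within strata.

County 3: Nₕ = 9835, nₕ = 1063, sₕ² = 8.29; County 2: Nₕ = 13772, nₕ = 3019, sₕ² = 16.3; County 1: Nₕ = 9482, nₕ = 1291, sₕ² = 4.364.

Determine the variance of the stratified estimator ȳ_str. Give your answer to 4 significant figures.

Var(ȳ_str) = Σₕ Wₕ²(1 − fₕ)sₕ²/nₕ with Wₕ = Nₕ/N, N = 33089.
County 3: Wₕ = 0.29722869; term = 0.29722869²·(1 − 0.10808338)·8.29/1063 = 6.1450719 × 10^-4.
County 2: Wₕ = 0.41621083; term = 0.41621083²·(1 − 0.21921290)·16.3/3019 = 7.3027068 × 10^-4.
County 1: Wₕ = 0.28656049; term = 0.28656049²·(1 − 0.13615271)·4.364/1291 = 2.3978836 × 10^-4.
Sum = 0.0015845662.

0.001585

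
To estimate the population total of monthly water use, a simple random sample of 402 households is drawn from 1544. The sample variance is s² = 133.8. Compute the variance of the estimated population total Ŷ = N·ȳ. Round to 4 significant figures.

586900

Var(Ŷ) = N²·Var(ȳ) = N²·(1 − n/N)·s²/n.
f = 402/1544 = 0.26036269; Var(ȳ) = 0.73963731·133.8/402 = 0.24617779.
Var(Ŷ) = 1544² · 0.24617779 = 586872.1.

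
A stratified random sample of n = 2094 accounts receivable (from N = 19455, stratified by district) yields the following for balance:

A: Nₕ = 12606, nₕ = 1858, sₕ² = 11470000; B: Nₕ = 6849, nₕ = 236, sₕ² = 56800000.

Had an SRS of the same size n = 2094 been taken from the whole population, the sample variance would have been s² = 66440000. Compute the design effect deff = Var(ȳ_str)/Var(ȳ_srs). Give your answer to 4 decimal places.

1.0952

Var(ȳ_str) = Σ Wₕ²(1−fₕ)sₕ²/nₕ with Wₕ = Nₕ/19455:
  A: (12606/19455)²·(1−1858/12606)·11470000/1858 = 2209.8368
  B: (6849/19455)²·(1−236/6849)·56800000/236 = 28800.468
  → Var(ȳ_str) = 31010.305.
Var(ȳ_srs) = (1 − 2094/19455)·66440000/2094 = 28313.688.
deff = 31010.305 / 28313.688 = 1.0952.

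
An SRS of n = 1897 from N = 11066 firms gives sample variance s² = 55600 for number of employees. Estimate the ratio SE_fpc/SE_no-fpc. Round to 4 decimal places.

f = n/N = 1897/11066 = 0.17142599.
SE_no-fpc = √(s²/n) = 5.413819; SE_fpc = √((1−f)s²/n) = 4.9279851.
Ratio = √(1−f) = 0.91026041.

0.9103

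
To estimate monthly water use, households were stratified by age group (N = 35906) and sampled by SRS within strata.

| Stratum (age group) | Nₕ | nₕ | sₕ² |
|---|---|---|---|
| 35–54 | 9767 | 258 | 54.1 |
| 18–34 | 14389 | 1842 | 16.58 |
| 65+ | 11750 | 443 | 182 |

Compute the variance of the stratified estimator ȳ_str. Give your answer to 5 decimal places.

Var(ȳ_str) = Σₕ Wₕ²(1 − fₕ)sₕ²/nₕ with Wₕ = Nₕ/N, N = 35906.
35–54: Wₕ = 0.27201582; term = 0.27201582²·(1 − 0.02641548)·54.1/258 = 0.015105654.
18–34: Wₕ = 0.40074082; term = 0.40074082²·(1 − 0.12801446)·16.58/1842 = 0.0012604666.
65+: Wₕ = 0.32724336; term = 0.32724336²·(1 − 0.03770213)·182/443 = 0.042336882.
Sum = 0.058703003.

0.05870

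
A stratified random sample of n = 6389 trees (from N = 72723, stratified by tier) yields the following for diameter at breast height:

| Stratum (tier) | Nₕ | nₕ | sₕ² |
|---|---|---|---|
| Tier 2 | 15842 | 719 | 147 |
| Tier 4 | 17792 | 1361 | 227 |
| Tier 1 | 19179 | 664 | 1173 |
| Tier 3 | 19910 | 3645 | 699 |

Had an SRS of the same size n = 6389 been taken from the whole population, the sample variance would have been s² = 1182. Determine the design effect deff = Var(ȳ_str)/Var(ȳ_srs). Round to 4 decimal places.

Var(ȳ_str) = Σ Wₕ²(1−fₕ)sₕ²/nₕ with Wₕ = Nₕ/72723:
  Tier 2: (15842/72723)²·(1−719/15842)·147/719 = 0.0092617453
  Tier 4: (17792/72723)²·(1−1361/17792)·227/1361 = 0.009219618
  Tier 1: (19179/72723)²·(1−664/19179)·1173/664 = 0.11861402
  Tier 3: (19910/72723)²·(1−3645/19910)·699/3645 = 0.011742522
  → Var(ȳ_str) = 0.14883791.
Var(ȳ_srs) = (1 − 6389/72723)·1182/6389 = 0.16875202.
deff = 0.14883791 / 0.16875202 = 0.8820.

0.8820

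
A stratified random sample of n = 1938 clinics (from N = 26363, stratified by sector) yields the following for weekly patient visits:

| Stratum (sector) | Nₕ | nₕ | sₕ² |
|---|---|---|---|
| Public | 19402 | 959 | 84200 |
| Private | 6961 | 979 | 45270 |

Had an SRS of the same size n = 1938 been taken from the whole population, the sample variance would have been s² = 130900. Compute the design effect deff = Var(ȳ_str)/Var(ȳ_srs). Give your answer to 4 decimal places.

0.7666

Var(ȳ_str) = Σ Wₕ²(1−fₕ)sₕ²/nₕ with Wₕ = Nₕ/26363:
  Public: (19402/26363)²·(1−959/19402)·84200/959 = 45.204523
  Private: (6961/26363)²·(1−979/6961)·45270/979 = 2.7704874
  → Var(ȳ_str) = 47.97501.
Var(ȳ_srs) = (1 − 1938/26363)·130900/1938 = 62.578567.
deff = 47.97501 / 62.578567 = 0.7666.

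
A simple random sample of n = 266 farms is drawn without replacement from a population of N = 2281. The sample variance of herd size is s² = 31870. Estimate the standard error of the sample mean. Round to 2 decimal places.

10.29

Under SRS without replacement, Var(ȳ) = (1 − f)·s²/n with f = n/N = 266/2281 = 0.11661552.
Var(ȳ) = (1 − 0.11661552)·31870/266 = 0.88338448·119.81203 = 105.84009.
SE(ȳ) = √(105.84009) = 10.29.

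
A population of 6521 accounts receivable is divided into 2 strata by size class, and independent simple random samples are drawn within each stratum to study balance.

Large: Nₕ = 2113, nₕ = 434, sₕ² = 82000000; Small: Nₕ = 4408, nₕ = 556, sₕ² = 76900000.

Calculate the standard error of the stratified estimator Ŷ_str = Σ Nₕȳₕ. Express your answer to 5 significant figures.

Var(Ŷ_str) = Σₕ Nₕ²(1 − fₕ)sₕ²/nₕ.
Large: 2113²·(1 − 434/2113)·82000000/434 = 6.7030787 × 10^11.
Small: 4408²·(1 − 556/4408)·76900000/556 = 2.3484397 × 10^12.
Sum = 3.0187476 × 10^12.
SE = √(3.0187476 × 10^12) = 1.7375 × 10^6.

1.7375 × 10^6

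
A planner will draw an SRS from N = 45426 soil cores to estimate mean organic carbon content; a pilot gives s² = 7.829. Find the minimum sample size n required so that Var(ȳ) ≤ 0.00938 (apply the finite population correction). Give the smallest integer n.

Without fpc, n₀ = s²/D = 7.829/0.00938 = 834.6482.
With fpc, (1 − n/N)·s²/n ≤ D requires n ≥ n₀/(1 + n₀/N) = 834.6482/(1 + 834.6482/45426) = 819.5892.
Rounding up, n = 820.

820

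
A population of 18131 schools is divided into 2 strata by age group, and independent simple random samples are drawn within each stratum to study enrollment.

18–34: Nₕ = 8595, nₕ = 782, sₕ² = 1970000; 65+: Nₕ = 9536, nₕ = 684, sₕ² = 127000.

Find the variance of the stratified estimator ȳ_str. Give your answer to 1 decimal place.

Var(ȳ_str) = Σₕ Wₕ²(1 − fₕ)sₕ²/nₕ with Wₕ = Nₕ/N, N = 18131.
18–34: Wₕ = 0.47404997; term = 0.47404997²·(1 − 0.09098313)·1970000/782 = 514.61171.
65+: Wₕ = 0.52595003; term = 0.52595003²·(1 − 0.07172819)·127000/684 = 47.677311.
Sum = 562.28902.

562.3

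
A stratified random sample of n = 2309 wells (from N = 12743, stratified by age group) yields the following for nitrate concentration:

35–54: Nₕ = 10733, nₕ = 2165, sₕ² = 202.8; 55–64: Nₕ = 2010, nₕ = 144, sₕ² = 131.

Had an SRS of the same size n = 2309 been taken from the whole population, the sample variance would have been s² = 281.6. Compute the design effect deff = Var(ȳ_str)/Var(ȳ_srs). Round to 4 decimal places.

Var(ȳ_str) = Σ Wₕ²(1−fₕ)sₕ²/nₕ with Wₕ = Nₕ/12743:
  35–54: (10733/12743)²·(1−2165/10733)·202.8/2165 = 0.053047787
  55–64: (2010/12743)²·(1−144/2010)·131/144 = 0.021012278
  → Var(ȳ_str) = 0.074060065.
Var(ȳ_srs) = (1 − 2309/12743)·281.6/2309 = 0.09985915.
deff = 0.074060065 / 0.09985915 = 0.7416.

0.7416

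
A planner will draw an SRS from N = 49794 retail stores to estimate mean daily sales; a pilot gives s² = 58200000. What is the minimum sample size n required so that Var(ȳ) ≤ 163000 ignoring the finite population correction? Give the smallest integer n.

Without fpc, n₀ = s²/D = 58200000/163000 = 357.0552.
Rounding up, n = 358.

358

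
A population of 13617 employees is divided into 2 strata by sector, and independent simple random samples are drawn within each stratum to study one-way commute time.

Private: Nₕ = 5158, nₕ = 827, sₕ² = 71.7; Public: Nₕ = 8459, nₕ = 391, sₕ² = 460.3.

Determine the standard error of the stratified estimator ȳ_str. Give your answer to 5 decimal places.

Var(ȳ_str) = Σₕ Wₕ²(1 − fₕ)sₕ²/nₕ with Wₕ = Nₕ/N, N = 13617.
Private: Wₕ = 0.37879122; term = 0.37879122²·(1 − 0.16033346)·71.7/827 = 0.010445285.
Public: Wₕ = 0.62120878; term = 0.62120878²·(1 − 0.04622296)·460.3/391 = 0.43329757.
Sum = 0.44374286.
SE = √(0.44374286) = 0.66614.

0.66614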